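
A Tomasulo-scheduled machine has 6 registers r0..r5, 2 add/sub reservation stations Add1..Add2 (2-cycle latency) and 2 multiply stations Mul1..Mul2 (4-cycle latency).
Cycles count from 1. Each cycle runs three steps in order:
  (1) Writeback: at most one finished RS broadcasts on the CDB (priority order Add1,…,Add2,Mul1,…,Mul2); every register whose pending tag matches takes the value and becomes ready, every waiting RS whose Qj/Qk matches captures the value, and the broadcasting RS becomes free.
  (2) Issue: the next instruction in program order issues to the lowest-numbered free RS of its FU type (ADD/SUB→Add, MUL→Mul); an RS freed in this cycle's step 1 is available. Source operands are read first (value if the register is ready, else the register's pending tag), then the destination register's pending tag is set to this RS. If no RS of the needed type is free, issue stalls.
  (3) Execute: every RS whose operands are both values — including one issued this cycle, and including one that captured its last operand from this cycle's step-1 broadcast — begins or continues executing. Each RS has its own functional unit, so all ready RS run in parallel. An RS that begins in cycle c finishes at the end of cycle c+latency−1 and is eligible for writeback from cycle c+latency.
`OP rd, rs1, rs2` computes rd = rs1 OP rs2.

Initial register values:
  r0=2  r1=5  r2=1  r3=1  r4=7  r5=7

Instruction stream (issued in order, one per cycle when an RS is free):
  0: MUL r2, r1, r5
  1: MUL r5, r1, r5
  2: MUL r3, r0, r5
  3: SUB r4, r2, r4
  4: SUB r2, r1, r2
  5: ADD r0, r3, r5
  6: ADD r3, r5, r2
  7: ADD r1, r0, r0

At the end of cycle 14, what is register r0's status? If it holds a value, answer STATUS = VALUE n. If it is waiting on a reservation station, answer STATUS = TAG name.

STATUS = VALUE 105

  c1: issue MUL r2<-Mul1  regs: r0:2,r1:5,r2:Mul1,r3:1,r4:7,r5:7
  c2: issue MUL r5<-Mul2  regs: r0:2,r1:5,r2:Mul1,r3:1,r4:7,r5:Mul2
  c3: stall  regs: r0:2,r1:5,r2:Mul1,r3:1,r4:7,r5:Mul2
  c4: stall  regs: r0:2,r1:5,r2:Mul1,r3:1,r4:7,r5:Mul2
  c5: CDB Mul1=35; issue MUL r3<-Mul1  regs: r0:2,r1:5,r2:35,r3:Mul1,r4:7,r5:Mul2
  c6: CDB Mul2=35; issue SUB r4<-Add1  regs: r0:2,r1:5,r2:35,r3:Mul1,r4:Add1,r5:35
  c7: issue SUB r2<-Add2  regs: r0:2,r1:5,r2:Add2,r3:Mul1,r4:Add1,r5:35
  c8: CDB Add1=28; issue ADD r0<-Add1  regs: r0:Add1,r1:5,r2:Add2,r3:Mul1,r4:28,r5:35
  c9: CDB Add2=-30; issue ADD r3<-Add2  regs: r0:Add1,r1:5,r2:-30,r3:Add2,r4:28,r5:35
  c10: CDB Mul1=70; stall  regs: r0:Add1,r1:5,r2:-30,r3:Add2,r4:28,r5:35
  c11: CDB Add2=5; issue ADD r1<-Add2  regs: r0:Add1,r1:Add2,r2:-30,r3:5,r4:28,r5:35
  c12: CDB Add1=105  regs: r0:105,r1:Add2,r2:-30,r3:5,r4:28,r5:35
  c13: -  regs: r0:105,r1:Add2,r2:-30,r3:5,r4:28,r5:35
  c14: CDB Add2=210  regs: r0:105,r1:210,r2:-30,r3:5,r4:28,r5:35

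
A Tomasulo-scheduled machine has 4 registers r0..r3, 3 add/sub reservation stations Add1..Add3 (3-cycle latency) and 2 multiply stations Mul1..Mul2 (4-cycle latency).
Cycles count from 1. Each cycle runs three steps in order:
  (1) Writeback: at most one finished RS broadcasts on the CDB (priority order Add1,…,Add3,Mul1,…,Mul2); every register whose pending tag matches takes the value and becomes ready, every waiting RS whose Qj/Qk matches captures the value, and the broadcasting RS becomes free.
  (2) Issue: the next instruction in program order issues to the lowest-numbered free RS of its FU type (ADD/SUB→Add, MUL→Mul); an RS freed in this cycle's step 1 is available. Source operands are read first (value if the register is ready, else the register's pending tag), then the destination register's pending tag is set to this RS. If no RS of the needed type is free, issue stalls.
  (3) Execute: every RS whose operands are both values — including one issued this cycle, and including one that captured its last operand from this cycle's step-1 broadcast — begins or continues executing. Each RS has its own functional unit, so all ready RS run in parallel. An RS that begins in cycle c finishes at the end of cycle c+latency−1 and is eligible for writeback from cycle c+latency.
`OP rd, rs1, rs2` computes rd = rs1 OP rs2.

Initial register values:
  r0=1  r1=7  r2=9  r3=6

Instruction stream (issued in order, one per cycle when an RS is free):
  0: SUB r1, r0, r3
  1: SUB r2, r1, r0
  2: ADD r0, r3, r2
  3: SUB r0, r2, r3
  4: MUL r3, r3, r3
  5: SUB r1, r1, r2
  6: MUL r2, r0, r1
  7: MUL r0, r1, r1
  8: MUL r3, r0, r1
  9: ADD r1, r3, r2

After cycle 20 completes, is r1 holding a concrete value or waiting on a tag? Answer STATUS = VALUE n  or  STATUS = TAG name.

  c1: issue SUB r1<-Add1  regs: r0:1,r1:Add1,r2:9,r3:6
  c2: issue SUB r2<-Add2  regs: r0:1,r1:Add1,r2:Add2,r3:6
  c3: issue ADD r0<-Add3  regs: r0:Add3,r1:Add1,r2:Add2,r3:6
  c4: CDB Add1=-5; issue SUB r0<-Add1  regs: r0:Add1,r1:-5,r2:Add2,r3:6
  c5: issue MUL r3<-Mul1  regs: r0:Add1,r1:-5,r2:Add2,r3:Mul1
  c6: stall  regs: r0:Add1,r1:-5,r2:Add2,r3:Mul1
  c7: CDB Add2=-6; issue SUB r1<-Add2  regs: r0:Add1,r1:Add2,r2:-6,r3:Mul1
  c8: issue MUL r2<-Mul2  regs: r0:Add1,r1:Add2,r2:Mul2,r3:Mul1
  c9: CDB Mul1=36; issue MUL r0<-Mul1  regs: r0:Mul1,r1:Add2,r2:Mul2,r3:36
  c10: CDB Add1=-12; stall  regs: r0:Mul1,r1:Add2,r2:Mul2,r3:36
  c11: CDB Add2=1; stall  regs: r0:Mul1,r1:1,r2:Mul2,r3:36
  c12: CDB Add3=0; stall  regs: r0:Mul1,r1:1,r2:Mul2,r3:36
  c13: stall  regs: r0:Mul1,r1:1,r2:Mul2,r3:36
  c14: stall  regs: r0:Mul1,r1:1,r2:Mul2,r3:36
  c15: CDB Mul1=1; issue MUL r3<-Mul1  regs: r0:1,r1:1,r2:Mul2,r3:Mul1
  c16: CDB Mul2=-12; issue ADD r1<-Add1  regs: r0:1,r1:Add1,r2:-12,r3:Mul1
  c17: -  regs: r0:1,r1:Add1,r2:-12,r3:Mul1
  c18: -  regs: r0:1,r1:Add1,r2:-12,r3:Mul1
  c19: CDB Mul1=1  regs: r0:1,r1:Add1,r2:-12,r3:1
  c20: -  regs: r0:1,r1:Add1,r2:-12,r3:1

STATUS = TAG Add1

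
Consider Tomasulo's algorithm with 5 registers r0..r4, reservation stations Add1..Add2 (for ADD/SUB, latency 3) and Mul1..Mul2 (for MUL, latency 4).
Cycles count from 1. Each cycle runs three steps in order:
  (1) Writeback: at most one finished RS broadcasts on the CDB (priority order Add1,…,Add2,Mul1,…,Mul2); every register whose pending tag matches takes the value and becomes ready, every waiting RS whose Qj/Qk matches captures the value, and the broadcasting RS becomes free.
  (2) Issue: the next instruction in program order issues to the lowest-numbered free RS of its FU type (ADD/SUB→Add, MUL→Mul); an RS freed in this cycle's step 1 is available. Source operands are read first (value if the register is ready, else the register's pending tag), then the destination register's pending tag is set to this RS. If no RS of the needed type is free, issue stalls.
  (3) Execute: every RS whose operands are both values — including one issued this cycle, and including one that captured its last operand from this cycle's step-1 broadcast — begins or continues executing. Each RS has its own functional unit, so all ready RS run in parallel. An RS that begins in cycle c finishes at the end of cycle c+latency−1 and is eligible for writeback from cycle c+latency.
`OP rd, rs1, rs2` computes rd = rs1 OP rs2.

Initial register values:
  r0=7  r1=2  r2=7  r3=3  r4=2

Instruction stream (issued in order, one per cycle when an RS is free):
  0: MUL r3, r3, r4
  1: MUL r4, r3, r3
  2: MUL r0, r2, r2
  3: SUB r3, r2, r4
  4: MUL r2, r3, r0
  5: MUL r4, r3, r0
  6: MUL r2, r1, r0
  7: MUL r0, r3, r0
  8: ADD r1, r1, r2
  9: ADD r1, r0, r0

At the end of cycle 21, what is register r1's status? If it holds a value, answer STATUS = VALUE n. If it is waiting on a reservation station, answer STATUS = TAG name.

STATUS = TAG Add2

cycle 1: issue MUL r3<-Mul1 // r0:7,r1:2,r2:7,r3:Mul1,r4:2
cycle 2: issue MUL r4<-Mul2 // r0:7,r1:2,r2:7,r3:Mul1,r4:Mul2
cycle 3: stall // r0:7,r1:2,r2:7,r3:Mul1,r4:Mul2
cycle 4: stall // r0:7,r1:2,r2:7,r3:Mul1,r4:Mul2
cycle 5: CDB Mul1=6; issue MUL r0<-Mul1 // r0:Mul1,r1:2,r2:7,r3:6,r4:Mul2
cycle 6: issue SUB r3<-Add1 // r0:Mul1,r1:2,r2:7,r3:Add1,r4:Mul2
cycle 7: stall // r0:Mul1,r1:2,r2:7,r3:Add1,r4:Mul2
cycle 8: stall // r0:Mul1,r1:2,r2:7,r3:Add1,r4:Mul2
cycle 9: CDB Mul1=49; issue MUL r2<-Mul1 // r0:49,r1:2,r2:Mul1,r3:Add1,r4:Mul2
cycle 10: CDB Mul2=36; issue MUL r4<-Mul2 // r0:49,r1:2,r2:Mul1,r3:Add1,r4:Mul2
cycle 11: stall // r0:49,r1:2,r2:Mul1,r3:Add1,r4:Mul2
cycle 12: stall // r0:49,r1:2,r2:Mul1,r3:Add1,r4:Mul2
cycle 13: CDB Add1=-29; stall // r0:49,r1:2,r2:Mul1,r3:-29,r4:Mul2
cycle 14: stall // r0:49,r1:2,r2:Mul1,r3:-29,r4:Mul2
cycle 15: stall // r0:49,r1:2,r2:Mul1,r3:-29,r4:Mul2
cycle 16: stall // r0:49,r1:2,r2:Mul1,r3:-29,r4:Mul2
cycle 17: CDB Mul1=-1421; issue MUL r2<-Mul1 // r0:49,r1:2,r2:Mul1,r3:-29,r4:Mul2
cycle 18: CDB Mul2=-1421; issue MUL r0<-Mul2 // r0:Mul2,r1:2,r2:Mul1,r3:-29,r4:-1421
cycle 19: issue ADD r1<-Add1 // r0:Mul2,r1:Add1,r2:Mul1,r3:-29,r4:-1421
cycle 20: issue ADD r1<-Add2 // r0:Mul2,r1:Add2,r2:Mul1,r3:-29,r4:-1421
cycle 21: CDB Mul1=98 // r0:Mul2,r1:Add2,r2:98,r3:-29,r4:-1421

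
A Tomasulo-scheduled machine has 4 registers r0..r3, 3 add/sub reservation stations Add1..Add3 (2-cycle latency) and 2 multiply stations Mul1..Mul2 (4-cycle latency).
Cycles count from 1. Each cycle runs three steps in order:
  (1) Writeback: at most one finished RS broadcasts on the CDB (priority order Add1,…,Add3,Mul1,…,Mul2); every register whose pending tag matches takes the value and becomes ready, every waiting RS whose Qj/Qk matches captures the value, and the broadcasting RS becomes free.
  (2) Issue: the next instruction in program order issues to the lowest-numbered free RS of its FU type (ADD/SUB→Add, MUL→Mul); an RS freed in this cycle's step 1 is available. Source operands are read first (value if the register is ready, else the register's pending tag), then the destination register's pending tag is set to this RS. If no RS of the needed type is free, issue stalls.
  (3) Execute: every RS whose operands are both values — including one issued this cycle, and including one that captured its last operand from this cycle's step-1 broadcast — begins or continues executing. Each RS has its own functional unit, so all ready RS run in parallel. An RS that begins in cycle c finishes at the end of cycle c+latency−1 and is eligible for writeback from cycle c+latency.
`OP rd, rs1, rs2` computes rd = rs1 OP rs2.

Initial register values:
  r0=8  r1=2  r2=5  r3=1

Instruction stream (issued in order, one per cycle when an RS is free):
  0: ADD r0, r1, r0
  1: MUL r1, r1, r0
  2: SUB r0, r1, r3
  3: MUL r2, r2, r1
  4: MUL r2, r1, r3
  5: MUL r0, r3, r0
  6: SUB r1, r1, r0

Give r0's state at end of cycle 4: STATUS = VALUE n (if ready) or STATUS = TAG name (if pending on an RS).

STATUS = TAG Add1

cycle 1: issue ADD r0<-Add1 // r0:Add1,r1:2,r2:5,r3:1
cycle 2: issue MUL r1<-Mul1 // r0:Add1,r1:Mul1,r2:5,r3:1
cycle 3: CDB Add1=10; issue SUB r0<-Add1 // r0:Add1,r1:Mul1,r2:5,r3:1
cycle 4: issue MUL r2<-Mul2 // r0:Add1,r1:Mul1,r2:Mul2,r3:1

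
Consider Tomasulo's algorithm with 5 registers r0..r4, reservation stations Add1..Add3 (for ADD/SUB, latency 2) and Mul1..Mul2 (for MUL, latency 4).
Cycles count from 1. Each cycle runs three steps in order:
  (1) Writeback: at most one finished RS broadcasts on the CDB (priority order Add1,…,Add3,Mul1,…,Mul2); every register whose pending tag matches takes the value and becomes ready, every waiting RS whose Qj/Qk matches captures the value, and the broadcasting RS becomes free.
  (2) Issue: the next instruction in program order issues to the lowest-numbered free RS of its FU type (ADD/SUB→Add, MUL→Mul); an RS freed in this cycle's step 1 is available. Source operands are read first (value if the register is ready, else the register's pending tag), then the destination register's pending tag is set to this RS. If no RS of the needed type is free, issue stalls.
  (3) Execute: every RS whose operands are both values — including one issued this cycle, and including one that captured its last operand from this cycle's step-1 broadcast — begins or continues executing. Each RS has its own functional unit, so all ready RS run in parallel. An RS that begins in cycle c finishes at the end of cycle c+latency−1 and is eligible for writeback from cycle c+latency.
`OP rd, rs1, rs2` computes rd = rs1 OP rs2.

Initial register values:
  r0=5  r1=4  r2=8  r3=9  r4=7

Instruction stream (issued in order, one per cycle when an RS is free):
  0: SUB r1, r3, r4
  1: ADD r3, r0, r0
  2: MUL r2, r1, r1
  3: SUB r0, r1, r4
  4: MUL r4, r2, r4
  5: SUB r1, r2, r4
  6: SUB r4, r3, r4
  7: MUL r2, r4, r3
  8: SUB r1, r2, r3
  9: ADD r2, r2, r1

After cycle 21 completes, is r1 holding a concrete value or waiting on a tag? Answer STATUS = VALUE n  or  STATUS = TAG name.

  c1: issue SUB r1<-Add1  regs: r0:5,r1:Add1,r2:8,r3:9,r4:7
  c2: issue ADD r3<-Add2  regs: r0:5,r1:Add1,r2:8,r3:Add2,r4:7
  c3: CDB Add1=2; issue MUL r2<-Mul1  regs: r0:5,r1:2,r2:Mul1,r3:Add2,r4:7
  c4: CDB Add2=10; issue SUB r0<-Add1  regs: r0:Add1,r1:2,r2:Mul1,r3:10,r4:7
  c5: issue MUL r4<-Mul2  regs: r0:Add1,r1:2,r2:Mul1,r3:10,r4:Mul2
  c6: CDB Add1=-5; issue SUB r1<-Add1  regs: r0:-5,r1:Add1,r2:Mul1,r3:10,r4:Mul2
  c7: CDB Mul1=4; issue SUB r4<-Add2  regs: r0:-5,r1:Add1,r2:4,r3:10,r4:Add2
  c8: issue MUL r2<-Mul1  regs: r0:-5,r1:Add1,r2:Mul1,r3:10,r4:Add2
  c9: issue SUB r1<-Add3  regs: r0:-5,r1:Add3,r2:Mul1,r3:10,r4:Add2
  c10: stall  regs: r0:-5,r1:Add3,r2:Mul1,r3:10,r4:Add2
  c11: CDB Mul2=28; stall  regs: r0:-5,r1:Add3,r2:Mul1,r3:10,r4:Add2
  c12: stall  regs: r0:-5,r1:Add3,r2:Mul1,r3:10,r4:Add2
  c13: CDB Add1=-24; issue ADD r2<-Add1  regs: r0:-5,r1:Add3,r2:Add1,r3:10,r4:Add2
  c14: CDB Add2=-18  regs: r0:-5,r1:Add3,r2:Add1,r3:10,r4:-18
  c15: -  regs: r0:-5,r1:Add3,r2:Add1,r3:10,r4:-18
  c16: -  regs: r0:-5,r1:Add3,r2:Add1,r3:10,r4:-18
  c17: -  regs: r0:-5,r1:Add3,r2:Add1,r3:10,r4:-18
  c18: CDB Mul1=-180  regs: r0:-5,r1:Add3,r2:Add1,r3:10,r4:-18
  c19: -  regs: r0:-5,r1:Add3,r2:Add1,r3:10,r4:-18
  c20: CDB Add3=-190  regs: r0:-5,r1:-190,r2:Add1,r3:10,r4:-18
  c21: -  regs: r0:-5,r1:-190,r2:Add1,r3:10,r4:-18

STATUS = VALUE -190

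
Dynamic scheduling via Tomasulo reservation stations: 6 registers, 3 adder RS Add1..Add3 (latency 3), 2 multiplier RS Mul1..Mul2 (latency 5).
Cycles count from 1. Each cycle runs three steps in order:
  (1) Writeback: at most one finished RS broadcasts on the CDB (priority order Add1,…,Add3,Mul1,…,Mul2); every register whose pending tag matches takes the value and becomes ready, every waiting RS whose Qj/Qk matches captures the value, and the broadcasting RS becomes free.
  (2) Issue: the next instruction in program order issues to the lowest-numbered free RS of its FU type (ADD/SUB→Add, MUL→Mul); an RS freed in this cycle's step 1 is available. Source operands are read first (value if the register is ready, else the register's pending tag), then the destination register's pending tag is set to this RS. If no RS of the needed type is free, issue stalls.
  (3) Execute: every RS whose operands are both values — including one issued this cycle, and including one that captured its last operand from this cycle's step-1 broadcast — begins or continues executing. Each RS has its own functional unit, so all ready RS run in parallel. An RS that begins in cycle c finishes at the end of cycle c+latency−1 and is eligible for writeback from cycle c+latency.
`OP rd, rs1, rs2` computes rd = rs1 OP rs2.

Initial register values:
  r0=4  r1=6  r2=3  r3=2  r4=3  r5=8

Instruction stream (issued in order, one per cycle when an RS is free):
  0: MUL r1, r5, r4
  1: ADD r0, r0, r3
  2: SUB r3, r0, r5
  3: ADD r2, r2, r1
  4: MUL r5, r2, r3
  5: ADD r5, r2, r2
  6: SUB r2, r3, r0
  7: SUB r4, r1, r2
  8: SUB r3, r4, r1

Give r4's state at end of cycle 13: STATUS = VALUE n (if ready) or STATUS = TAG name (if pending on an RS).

  c1: issue MUL r1<-Mul1  regs: r0:4,r1:Mul1,r2:3,r3:2,r4:3,r5:8
  c2: issue ADD r0<-Add1  regs: r0:Add1,r1:Mul1,r2:3,r3:2,r4:3,r5:8
  c3: issue SUB r3<-Add2  regs: r0:Add1,r1:Mul1,r2:3,r3:Add2,r4:3,r5:8
  c4: issue ADD r2<-Add3  regs: r0:Add1,r1:Mul1,r2:Add3,r3:Add2,r4:3,r5:8
  c5: CDB Add1=6; issue MUL r5<-Mul2  regs: r0:6,r1:Mul1,r2:Add3,r3:Add2,r4:3,r5:Mul2
  c6: CDB Mul1=24; issue ADD r5<-Add1  regs: r0:6,r1:24,r2:Add3,r3:Add2,r4:3,r5:Add1
  c7: stall  regs: r0:6,r1:24,r2:Add3,r3:Add2,r4:3,r5:Add1
  c8: CDB Add2=-2; issue SUB r2<-Add2  regs: r0:6,r1:24,r2:Add2,r3:-2,r4:3,r5:Add1
  c9: CDB Add3=27; issue SUB r4<-Add3  regs: r0:6,r1:24,r2:Add2,r3:-2,r4:Add3,r5:Add1
  c10: stall  regs: r0:6,r1:24,r2:Add2,r3:-2,r4:Add3,r5:Add1
  c11: CDB Add2=-8; issue SUB r3<-Add2  regs: r0:6,r1:24,r2:-8,r3:Add2,r4:Add3,r5:Add1
  c12: CDB Add1=54  regs: r0:6,r1:24,r2:-8,r3:Add2,r4:Add3,r5:54
  c13: -  regs: r0:6,r1:24,r2:-8,r3:Add2,r4:Add3,r5:54

STATUS = TAG Add3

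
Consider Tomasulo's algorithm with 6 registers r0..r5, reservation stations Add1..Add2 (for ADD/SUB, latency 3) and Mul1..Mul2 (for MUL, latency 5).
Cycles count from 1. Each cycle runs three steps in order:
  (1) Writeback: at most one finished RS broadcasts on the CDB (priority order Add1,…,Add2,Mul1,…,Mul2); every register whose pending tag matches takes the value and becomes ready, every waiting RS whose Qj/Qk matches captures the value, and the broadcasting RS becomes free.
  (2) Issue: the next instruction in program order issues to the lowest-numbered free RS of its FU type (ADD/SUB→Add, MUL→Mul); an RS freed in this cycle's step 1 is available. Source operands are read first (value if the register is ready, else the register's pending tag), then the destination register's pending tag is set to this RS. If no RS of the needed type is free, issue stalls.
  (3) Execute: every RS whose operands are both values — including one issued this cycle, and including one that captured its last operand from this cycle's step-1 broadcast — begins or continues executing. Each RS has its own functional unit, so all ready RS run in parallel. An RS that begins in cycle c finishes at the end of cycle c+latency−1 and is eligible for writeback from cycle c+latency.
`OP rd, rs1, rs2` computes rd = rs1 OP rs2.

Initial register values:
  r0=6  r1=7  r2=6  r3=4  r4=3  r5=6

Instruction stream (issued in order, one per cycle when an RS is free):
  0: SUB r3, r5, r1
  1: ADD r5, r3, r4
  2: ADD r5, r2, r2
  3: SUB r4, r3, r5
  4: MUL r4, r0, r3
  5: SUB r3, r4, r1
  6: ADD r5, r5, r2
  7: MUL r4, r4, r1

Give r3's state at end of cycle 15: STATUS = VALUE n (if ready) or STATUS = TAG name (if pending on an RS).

STATUS = TAG Add2

c1: issue SUB r3<-Add1 | r0:6,r1:7,r2:6,r3:Add1,r4:3,r5:6
c2: issue ADD r5<-Add2 | r0:6,r1:7,r2:6,r3:Add1,r4:3,r5:Add2
c3: stall | r0:6,r1:7,r2:6,r3:Add1,r4:3,r5:Add2
c4: CDB Add1=-1; issue ADD r5<-Add1 | r0:6,r1:7,r2:6,r3:-1,r4:3,r5:Add1
c5: stall | r0:6,r1:7,r2:6,r3:-1,r4:3,r5:Add1
c6: stall | r0:6,r1:7,r2:6,r3:-1,r4:3,r5:Add1
c7: CDB Add1=12; issue SUB r4<-Add1 | r0:6,r1:7,r2:6,r3:-1,r4:Add1,r5:12
c8: CDB Add2=2; issue MUL r4<-Mul1 | r0:6,r1:7,r2:6,r3:-1,r4:Mul1,r5:12
c9: issue SUB r3<-Add2 | r0:6,r1:7,r2:6,r3:Add2,r4:Mul1,r5:12
c10: CDB Add1=-13; issue ADD r5<-Add1 | r0:6,r1:7,r2:6,r3:Add2,r4:Mul1,r5:Add1
c11: issue MUL r4<-Mul2 | r0:6,r1:7,r2:6,r3:Add2,r4:Mul2,r5:Add1
c12: - | r0:6,r1:7,r2:6,r3:Add2,r4:Mul2,r5:Add1
c13: CDB Add1=18 | r0:6,r1:7,r2:6,r3:Add2,r4:Mul2,r5:18
c14: CDB Mul1=-6 | r0:6,r1:7,r2:6,r3:Add2,r4:Mul2,r5:18
c15: - | r0:6,r1:7,r2:6,r3:Add2,r4:Mul2,r5:18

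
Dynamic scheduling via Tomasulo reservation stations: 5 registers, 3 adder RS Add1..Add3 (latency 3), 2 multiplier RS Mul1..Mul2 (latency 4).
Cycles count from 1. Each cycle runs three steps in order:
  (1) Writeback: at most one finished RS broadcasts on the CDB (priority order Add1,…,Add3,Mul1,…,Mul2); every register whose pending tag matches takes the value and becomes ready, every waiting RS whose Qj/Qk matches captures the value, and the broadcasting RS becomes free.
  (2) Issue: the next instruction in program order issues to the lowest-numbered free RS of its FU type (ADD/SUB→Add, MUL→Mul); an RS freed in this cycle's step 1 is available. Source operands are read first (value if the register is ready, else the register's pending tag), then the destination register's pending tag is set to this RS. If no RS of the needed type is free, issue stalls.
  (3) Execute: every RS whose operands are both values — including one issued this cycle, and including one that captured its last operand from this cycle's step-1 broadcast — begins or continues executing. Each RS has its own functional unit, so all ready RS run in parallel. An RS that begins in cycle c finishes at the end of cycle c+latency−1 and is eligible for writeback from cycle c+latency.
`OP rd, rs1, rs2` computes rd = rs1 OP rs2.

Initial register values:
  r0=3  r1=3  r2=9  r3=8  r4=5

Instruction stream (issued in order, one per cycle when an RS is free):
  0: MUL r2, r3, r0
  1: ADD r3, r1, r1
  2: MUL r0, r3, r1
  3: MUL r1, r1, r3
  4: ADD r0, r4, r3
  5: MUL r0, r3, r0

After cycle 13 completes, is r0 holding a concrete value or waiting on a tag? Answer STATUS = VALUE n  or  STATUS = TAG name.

STATUS = TAG Mul2

  c1: issue MUL r2<-Mul1  regs: r0:3,r1:3,r2:Mul1,r3:8,r4:5
  c2: issue ADD r3<-Add1  regs: r0:3,r1:3,r2:Mul1,r3:Add1,r4:5
  c3: issue MUL r0<-Mul2  regs: r0:Mul2,r1:3,r2:Mul1,r3:Add1,r4:5
  c4: stall  regs: r0:Mul2,r1:3,r2:Mul1,r3:Add1,r4:5
  c5: CDB Add1=6; stall  regs: r0:Mul2,r1:3,r2:Mul1,r3:6,r4:5
  c6: CDB Mul1=24; issue MUL r1<-Mul1  regs: r0:Mul2,r1:Mul1,r2:24,r3:6,r4:5
  c7: issue ADD r0<-Add1  regs: r0:Add1,r1:Mul1,r2:24,r3:6,r4:5
  c8: stall  regs: r0:Add1,r1:Mul1,r2:24,r3:6,r4:5
  c9: CDB Mul2=18; issue MUL r0<-Mul2  regs: r0:Mul2,r1:Mul1,r2:24,r3:6,r4:5
  c10: CDB Add1=11  regs: r0:Mul2,r1:Mul1,r2:24,r3:6,r4:5
  c11: CDB Mul1=18  regs: r0:Mul2,r1:18,r2:24,r3:6,r4:5
  c12: -  regs: r0:Mul2,r1:18,r2:24,r3:6,r4:5
  c13: -  regs: r0:Mul2,r1:18,r2:24,r3:6,r4:5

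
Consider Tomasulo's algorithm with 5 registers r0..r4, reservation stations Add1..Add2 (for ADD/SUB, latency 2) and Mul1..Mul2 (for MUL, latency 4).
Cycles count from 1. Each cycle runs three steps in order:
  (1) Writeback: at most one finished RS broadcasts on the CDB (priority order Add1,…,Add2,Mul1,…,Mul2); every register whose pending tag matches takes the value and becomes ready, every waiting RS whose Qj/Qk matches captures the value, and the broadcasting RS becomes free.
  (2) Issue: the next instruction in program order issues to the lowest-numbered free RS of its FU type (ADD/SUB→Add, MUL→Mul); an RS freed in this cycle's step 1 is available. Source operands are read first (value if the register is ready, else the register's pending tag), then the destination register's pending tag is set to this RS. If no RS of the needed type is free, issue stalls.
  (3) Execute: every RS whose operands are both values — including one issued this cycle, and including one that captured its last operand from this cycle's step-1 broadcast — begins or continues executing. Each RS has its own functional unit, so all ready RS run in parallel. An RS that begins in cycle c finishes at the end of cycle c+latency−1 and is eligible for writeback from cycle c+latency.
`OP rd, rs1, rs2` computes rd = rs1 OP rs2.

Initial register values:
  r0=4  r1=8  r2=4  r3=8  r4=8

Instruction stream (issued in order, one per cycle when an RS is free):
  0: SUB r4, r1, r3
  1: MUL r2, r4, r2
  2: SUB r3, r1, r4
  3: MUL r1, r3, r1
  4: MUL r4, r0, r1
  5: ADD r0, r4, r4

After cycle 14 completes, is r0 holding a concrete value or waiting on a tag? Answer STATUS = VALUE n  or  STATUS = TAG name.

STATUS = TAG Add1

c1: issue SUB r4<-Add1 | r0:4,r1:8,r2:4,r3:8,r4:Add1
c2: issue MUL r2<-Mul1 | r0:4,r1:8,r2:Mul1,r3:8,r4:Add1
c3: CDB Add1=0; issue SUB r3<-Add1 | r0:4,r1:8,r2:Mul1,r3:Add1,r4:0
c4: issue MUL r1<-Mul2 | r0:4,r1:Mul2,r2:Mul1,r3:Add1,r4:0
c5: CDB Add1=8; stall | r0:4,r1:Mul2,r2:Mul1,r3:8,r4:0
c6: stall | r0:4,r1:Mul2,r2:Mul1,r3:8,r4:0
c7: CDB Mul1=0; issue MUL r4<-Mul1 | r0:4,r1:Mul2,r2:0,r3:8,r4:Mul1
c8: issue ADD r0<-Add1 | r0:Add1,r1:Mul2,r2:0,r3:8,r4:Mul1
c9: CDB Mul2=64 | r0:Add1,r1:64,r2:0,r3:8,r4:Mul1
c10: - | r0:Add1,r1:64,r2:0,r3:8,r4:Mul1
c11: - | r0:Add1,r1:64,r2:0,r3:8,r4:Mul1
c12: - | r0:Add1,r1:64,r2:0,r3:8,r4:Mul1
c13: CDB Mul1=256 | r0:Add1,r1:64,r2:0,r3:8,r4:256
c14: - | r0:Add1,r1:64,r2:0,r3:8,r4:256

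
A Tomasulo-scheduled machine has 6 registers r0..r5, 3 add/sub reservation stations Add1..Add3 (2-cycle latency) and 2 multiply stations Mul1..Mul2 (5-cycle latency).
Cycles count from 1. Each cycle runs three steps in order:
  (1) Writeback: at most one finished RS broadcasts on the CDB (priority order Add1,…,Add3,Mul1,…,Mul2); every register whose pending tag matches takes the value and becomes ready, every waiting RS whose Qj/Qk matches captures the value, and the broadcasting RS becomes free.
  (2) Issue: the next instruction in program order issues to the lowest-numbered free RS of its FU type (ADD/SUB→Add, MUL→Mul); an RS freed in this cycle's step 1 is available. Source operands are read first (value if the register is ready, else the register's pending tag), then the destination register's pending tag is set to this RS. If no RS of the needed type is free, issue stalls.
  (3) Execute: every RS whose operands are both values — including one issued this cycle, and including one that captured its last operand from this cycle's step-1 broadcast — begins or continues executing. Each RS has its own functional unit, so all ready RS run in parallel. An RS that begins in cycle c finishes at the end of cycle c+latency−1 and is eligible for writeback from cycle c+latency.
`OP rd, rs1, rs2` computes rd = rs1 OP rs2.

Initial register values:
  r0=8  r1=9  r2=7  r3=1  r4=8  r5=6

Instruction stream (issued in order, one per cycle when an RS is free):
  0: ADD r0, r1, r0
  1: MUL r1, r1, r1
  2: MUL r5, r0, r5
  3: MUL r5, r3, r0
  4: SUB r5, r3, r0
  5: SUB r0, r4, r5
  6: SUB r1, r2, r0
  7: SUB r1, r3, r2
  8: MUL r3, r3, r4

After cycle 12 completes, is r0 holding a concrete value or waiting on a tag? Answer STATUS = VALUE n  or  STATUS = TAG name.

STATUS = VALUE 24

c1: issue ADD r0<-Add1 | r0:Add1,r1:9,r2:7,r3:1,r4:8,r5:6
c2: issue MUL r1<-Mul1 | r0:Add1,r1:Mul1,r2:7,r3:1,r4:8,r5:6
c3: CDB Add1=17; issue MUL r5<-Mul2 | r0:17,r1:Mul1,r2:7,r3:1,r4:8,r5:Mul2
c4: stall | r0:17,r1:Mul1,r2:7,r3:1,r4:8,r5:Mul2
c5: stall | r0:17,r1:Mul1,r2:7,r3:1,r4:8,r5:Mul2
c6: stall | r0:17,r1:Mul1,r2:7,r3:1,r4:8,r5:Mul2
c7: CDB Mul1=81; issue MUL r5<-Mul1 | r0:17,r1:81,r2:7,r3:1,r4:8,r5:Mul1
c8: CDB Mul2=102; issue SUB r5<-Add1 | r0:17,r1:81,r2:7,r3:1,r4:8,r5:Add1
c9: issue SUB r0<-Add2 | r0:Add2,r1:81,r2:7,r3:1,r4:8,r5:Add1
c10: CDB Add1=-16; issue SUB r1<-Add1 | r0:Add2,r1:Add1,r2:7,r3:1,r4:8,r5:-16
c11: issue SUB r1<-Add3 | r0:Add2,r1:Add3,r2:7,r3:1,r4:8,r5:-16
c12: CDB Add2=24; issue MUL r3<-Mul2 | r0:24,r1:Add3,r2:7,r3:Mul2,r4:8,r5:-16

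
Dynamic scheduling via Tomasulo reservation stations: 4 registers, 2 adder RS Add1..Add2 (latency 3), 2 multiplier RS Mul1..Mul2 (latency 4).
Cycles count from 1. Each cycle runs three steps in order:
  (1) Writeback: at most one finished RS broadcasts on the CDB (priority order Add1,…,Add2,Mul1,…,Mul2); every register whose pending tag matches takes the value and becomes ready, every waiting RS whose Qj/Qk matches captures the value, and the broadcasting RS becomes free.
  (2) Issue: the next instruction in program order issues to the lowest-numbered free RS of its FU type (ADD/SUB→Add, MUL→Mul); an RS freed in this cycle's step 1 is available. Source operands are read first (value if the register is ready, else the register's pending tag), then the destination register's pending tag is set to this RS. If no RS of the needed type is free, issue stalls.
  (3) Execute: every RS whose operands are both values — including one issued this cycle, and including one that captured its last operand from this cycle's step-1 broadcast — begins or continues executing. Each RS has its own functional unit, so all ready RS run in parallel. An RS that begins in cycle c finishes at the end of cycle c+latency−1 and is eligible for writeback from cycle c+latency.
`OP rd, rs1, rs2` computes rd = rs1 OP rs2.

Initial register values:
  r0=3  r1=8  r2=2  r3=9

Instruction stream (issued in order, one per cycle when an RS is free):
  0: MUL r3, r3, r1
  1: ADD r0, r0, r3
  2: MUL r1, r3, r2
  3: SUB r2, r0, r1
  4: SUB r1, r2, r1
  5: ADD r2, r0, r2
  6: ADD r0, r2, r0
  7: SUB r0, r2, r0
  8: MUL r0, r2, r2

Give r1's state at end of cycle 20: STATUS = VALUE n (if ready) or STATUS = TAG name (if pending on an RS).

cycle 1: issue MUL r3<-Mul1 // r0:3,r1:8,r2:2,r3:Mul1
cycle 2: issue ADD r0<-Add1 // r0:Add1,r1:8,r2:2,r3:Mul1
cycle 3: issue MUL r1<-Mul2 // r0:Add1,r1:Mul2,r2:2,r3:Mul1
cycle 4: issue SUB r2<-Add2 // r0:Add1,r1:Mul2,r2:Add2,r3:Mul1
cycle 5: CDB Mul1=72; stall // r0:Add1,r1:Mul2,r2:Add2,r3:72
cycle 6: stall // r0:Add1,r1:Mul2,r2:Add2,r3:72
cycle 7: stall // r0:Add1,r1:Mul2,r2:Add2,r3:72
cycle 8: CDB Add1=75; issue SUB r1<-Add1 // r0:75,r1:Add1,r2:Add2,r3:72
cycle 9: CDB Mul2=144; stall // r0:75,r1:Add1,r2:Add2,r3:72
cycle 10: stall // r0:75,r1:Add1,r2:Add2,r3:72
cycle 11: stall // r0:75,r1:Add1,r2:Add2,r3:72
cycle 12: CDB Add2=-69; issue ADD r2<-Add2 // r0:75,r1:Add1,r2:Add2,r3:72
cycle 13: stall // r0:75,r1:Add1,r2:Add2,r3:72
cycle 14: stall // r0:75,r1:Add1,r2:Add2,r3:72
cycle 15: CDB Add1=-213; issue ADD r0<-Add1 // r0:Add1,r1:-213,r2:Add2,r3:72
cycle 16: CDB Add2=6; issue SUB r0<-Add2 // r0:Add2,r1:-213,r2:6,r3:72
cycle 17: issue MUL r0<-Mul1 // r0:Mul1,r1:-213,r2:6,r3:72
cycle 18: - // r0:Mul1,r1:-213,r2:6,r3:72
cycle 19: CDB Add1=81 // r0:Mul1,r1:-213,r2:6,r3:72
cycle 20: - // r0:Mul1,r1:-213,r2:6,r3:72

STATUS = VALUE -213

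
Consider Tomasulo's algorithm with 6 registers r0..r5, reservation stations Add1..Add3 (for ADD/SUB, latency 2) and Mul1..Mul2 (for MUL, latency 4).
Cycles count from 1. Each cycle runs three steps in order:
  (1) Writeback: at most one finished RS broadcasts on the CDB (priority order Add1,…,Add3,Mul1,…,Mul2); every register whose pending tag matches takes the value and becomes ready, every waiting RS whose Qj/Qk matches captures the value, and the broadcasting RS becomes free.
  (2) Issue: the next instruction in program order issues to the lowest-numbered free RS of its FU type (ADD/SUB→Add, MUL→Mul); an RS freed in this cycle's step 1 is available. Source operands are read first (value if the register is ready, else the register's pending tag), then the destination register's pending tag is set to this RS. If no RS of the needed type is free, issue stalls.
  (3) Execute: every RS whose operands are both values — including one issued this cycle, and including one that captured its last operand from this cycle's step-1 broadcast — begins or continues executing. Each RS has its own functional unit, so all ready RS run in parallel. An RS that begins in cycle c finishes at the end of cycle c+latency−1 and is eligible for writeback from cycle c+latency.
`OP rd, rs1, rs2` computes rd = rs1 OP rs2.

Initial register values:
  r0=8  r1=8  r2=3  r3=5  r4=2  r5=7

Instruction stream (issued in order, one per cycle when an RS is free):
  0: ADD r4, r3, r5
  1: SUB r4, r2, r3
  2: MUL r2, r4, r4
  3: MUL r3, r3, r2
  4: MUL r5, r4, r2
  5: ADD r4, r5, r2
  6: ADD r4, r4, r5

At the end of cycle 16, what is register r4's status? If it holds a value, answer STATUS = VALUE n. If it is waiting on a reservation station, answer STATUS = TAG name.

STATUS = VALUE -12

cycle 1: issue ADD r4<-Add1 // r0:8,r1:8,r2:3,r3:5,r4:Add1,r5:7
cycle 2: issue SUB r4<-Add2 // r0:8,r1:8,r2:3,r3:5,r4:Add2,r5:7
cycle 3: CDB Add1=12; issue MUL r2<-Mul1 // r0:8,r1:8,r2:Mul1,r3:5,r4:Add2,r5:7
cycle 4: CDB Add2=-2; issue MUL r3<-Mul2 // r0:8,r1:8,r2:Mul1,r3:Mul2,r4:-2,r5:7
cycle 5: stall // r0:8,r1:8,r2:Mul1,r3:Mul2,r4:-2,r5:7
cycle 6: stall // r0:8,r1:8,r2:Mul1,r3:Mul2,r4:-2,r5:7
cycle 7: stall // r0:8,r1:8,r2:Mul1,r3:Mul2,r4:-2,r5:7
cycle 8: CDB Mul1=4; issue MUL r5<-Mul1 // r0:8,r1:8,r2:4,r3:Mul2,r4:-2,r5:Mul1
cycle 9: issue ADD r4<-Add1 // r0:8,r1:8,r2:4,r3:Mul2,r4:Add1,r5:Mul1
cycle 10: issue ADD r4<-Add2 // r0:8,r1:8,r2:4,r3:Mul2,r4:Add2,r5:Mul1
cycle 11: - // r0:8,r1:8,r2:4,r3:Mul2,r4:Add2,r5:Mul1
cycle 12: CDB Mul1=-8 // r0:8,r1:8,r2:4,r3:Mul2,r4:Add2,r5:-8
cycle 13: CDB Mul2=20 // r0:8,r1:8,r2:4,r3:20,r4:Add2,r5:-8
cycle 14: CDB Add1=-4 // r0:8,r1:8,r2:4,r3:20,r4:Add2,r5:-8
cycle 15: - // r0:8,r1:8,r2:4,r3:20,r4:Add2,r5:-8
cycle 16: CDB Add2=-12 // r0:8,r1:8,r2:4,r3:20,r4:-12,r5:-8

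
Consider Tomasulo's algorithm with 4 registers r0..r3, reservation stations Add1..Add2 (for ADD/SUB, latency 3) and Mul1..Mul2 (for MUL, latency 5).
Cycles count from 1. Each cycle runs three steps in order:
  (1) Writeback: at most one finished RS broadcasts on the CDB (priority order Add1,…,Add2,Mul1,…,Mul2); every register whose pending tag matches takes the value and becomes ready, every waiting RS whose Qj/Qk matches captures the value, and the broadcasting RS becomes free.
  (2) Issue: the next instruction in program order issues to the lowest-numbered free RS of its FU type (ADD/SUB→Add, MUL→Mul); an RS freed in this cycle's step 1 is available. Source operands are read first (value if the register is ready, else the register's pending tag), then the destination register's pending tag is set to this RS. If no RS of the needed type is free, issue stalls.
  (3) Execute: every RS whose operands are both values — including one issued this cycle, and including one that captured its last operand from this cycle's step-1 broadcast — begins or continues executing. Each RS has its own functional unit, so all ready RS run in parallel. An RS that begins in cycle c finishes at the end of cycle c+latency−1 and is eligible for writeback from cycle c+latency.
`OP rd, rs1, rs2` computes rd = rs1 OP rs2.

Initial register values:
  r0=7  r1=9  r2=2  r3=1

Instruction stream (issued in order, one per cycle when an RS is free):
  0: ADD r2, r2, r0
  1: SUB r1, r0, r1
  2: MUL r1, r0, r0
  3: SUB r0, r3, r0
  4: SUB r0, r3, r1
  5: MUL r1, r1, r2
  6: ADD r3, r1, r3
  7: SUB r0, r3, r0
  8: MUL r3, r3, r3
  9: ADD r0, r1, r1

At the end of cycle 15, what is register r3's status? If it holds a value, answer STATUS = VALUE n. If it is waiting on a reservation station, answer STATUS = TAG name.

c1: issue ADD r2<-Add1 | r0:7,r1:9,r2:Add1,r3:1
c2: issue SUB r1<-Add2 | r0:7,r1:Add2,r2:Add1,r3:1
c3: issue MUL r1<-Mul1 | r0:7,r1:Mul1,r2:Add1,r3:1
c4: CDB Add1=9; issue SUB r0<-Add1 | r0:Add1,r1:Mul1,r2:9,r3:1
c5: CDB Add2=-2; issue SUB r0<-Add2 | r0:Add2,r1:Mul1,r2:9,r3:1
c6: issue MUL r1<-Mul2 | r0:Add2,r1:Mul2,r2:9,r3:1
c7: CDB Add1=-6; issue ADD r3<-Add1 | r0:Add2,r1:Mul2,r2:9,r3:Add1
c8: CDB Mul1=49; stall | r0:Add2,r1:Mul2,r2:9,r3:Add1
c9: stall | r0:Add2,r1:Mul2,r2:9,r3:Add1
c10: stall | r0:Add2,r1:Mul2,r2:9,r3:Add1
c11: CDB Add2=-48; issue SUB r0<-Add2 | r0:Add2,r1:Mul2,r2:9,r3:Add1
c12: issue MUL r3<-Mul1 | r0:Add2,r1:Mul2,r2:9,r3:Mul1
c13: CDB Mul2=441; stall | r0:Add2,r1:441,r2:9,r3:Mul1
c14: stall | r0:Add2,r1:441,r2:9,r3:Mul1
c15: stall | r0:Add2,r1:441,r2:9,r3:Mul1

STATUS = TAG Mul1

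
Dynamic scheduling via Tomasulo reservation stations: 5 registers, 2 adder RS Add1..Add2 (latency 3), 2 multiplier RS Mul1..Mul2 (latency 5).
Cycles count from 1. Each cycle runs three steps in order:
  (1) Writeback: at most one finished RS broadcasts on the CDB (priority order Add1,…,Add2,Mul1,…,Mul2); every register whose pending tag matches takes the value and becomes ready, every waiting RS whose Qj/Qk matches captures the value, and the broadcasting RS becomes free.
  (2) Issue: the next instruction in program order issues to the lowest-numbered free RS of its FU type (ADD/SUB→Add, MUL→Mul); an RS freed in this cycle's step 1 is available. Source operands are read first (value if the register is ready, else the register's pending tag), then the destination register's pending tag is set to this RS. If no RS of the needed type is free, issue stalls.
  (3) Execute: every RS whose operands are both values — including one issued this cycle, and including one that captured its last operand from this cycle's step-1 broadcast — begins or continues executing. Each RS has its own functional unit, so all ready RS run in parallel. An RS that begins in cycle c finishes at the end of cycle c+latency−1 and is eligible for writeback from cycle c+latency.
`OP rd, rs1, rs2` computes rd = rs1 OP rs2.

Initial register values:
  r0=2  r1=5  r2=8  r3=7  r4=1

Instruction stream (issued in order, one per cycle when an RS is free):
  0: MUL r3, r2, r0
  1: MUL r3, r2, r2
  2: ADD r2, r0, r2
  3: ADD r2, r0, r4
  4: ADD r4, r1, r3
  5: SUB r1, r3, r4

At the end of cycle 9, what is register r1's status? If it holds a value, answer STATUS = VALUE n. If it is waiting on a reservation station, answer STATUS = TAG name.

cycle 1: issue MUL r3<-Mul1 // r0:2,r1:5,r2:8,r3:Mul1,r4:1
cycle 2: issue MUL r3<-Mul2 // r0:2,r1:5,r2:8,r3:Mul2,r4:1
cycle 3: issue ADD r2<-Add1 // r0:2,r1:5,r2:Add1,r3:Mul2,r4:1
cycle 4: issue ADD r2<-Add2 // r0:2,r1:5,r2:Add2,r3:Mul2,r4:1
cycle 5: stall // r0:2,r1:5,r2:Add2,r3:Mul2,r4:1
cycle 6: CDB Add1=10; issue ADD r4<-Add1 // r0:2,r1:5,r2:Add2,r3:Mul2,r4:Add1
cycle 7: CDB Add2=3; issue SUB r1<-Add2 // r0:2,r1:Add2,r2:3,r3:Mul2,r4:Add1
cycle 8: CDB Mul1=16 // r0:2,r1:Add2,r2:3,r3:Mul2,r4:Add1
cycle 9: CDB Mul2=64 // r0:2,r1:Add2,r2:3,r3:64,r4:Add1

STATUS = TAG Add2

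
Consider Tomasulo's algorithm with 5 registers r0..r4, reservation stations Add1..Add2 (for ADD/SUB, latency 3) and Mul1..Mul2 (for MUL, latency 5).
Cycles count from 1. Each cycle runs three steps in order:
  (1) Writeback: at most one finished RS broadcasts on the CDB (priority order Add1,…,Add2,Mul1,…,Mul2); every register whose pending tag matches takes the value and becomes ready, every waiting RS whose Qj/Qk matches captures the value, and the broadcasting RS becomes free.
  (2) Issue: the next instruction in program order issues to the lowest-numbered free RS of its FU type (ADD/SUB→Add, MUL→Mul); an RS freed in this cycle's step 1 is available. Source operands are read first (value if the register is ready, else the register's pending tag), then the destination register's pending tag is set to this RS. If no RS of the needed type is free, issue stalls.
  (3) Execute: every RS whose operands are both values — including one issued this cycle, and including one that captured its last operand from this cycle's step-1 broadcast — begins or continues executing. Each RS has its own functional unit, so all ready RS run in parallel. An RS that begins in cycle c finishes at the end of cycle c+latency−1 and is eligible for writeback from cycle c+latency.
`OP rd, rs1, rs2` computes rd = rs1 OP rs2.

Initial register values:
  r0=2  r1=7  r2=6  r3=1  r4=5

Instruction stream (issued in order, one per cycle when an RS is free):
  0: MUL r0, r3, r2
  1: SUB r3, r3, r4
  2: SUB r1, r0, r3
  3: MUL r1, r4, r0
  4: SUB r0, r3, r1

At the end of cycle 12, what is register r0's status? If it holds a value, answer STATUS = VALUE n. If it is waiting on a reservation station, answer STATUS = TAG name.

STATUS = TAG Add1

cycle 1: issue MUL r0<-Mul1 // r0:Mul1,r1:7,r2:6,r3:1,r4:5
cycle 2: issue SUB r3<-Add1 // r0:Mul1,r1:7,r2:6,r3:Add1,r4:5
cycle 3: issue SUB r1<-Add2 // r0:Mul1,r1:Add2,r2:6,r3:Add1,r4:5
cycle 4: issue MUL r1<-Mul2 // r0:Mul1,r1:Mul2,r2:6,r3:Add1,r4:5
cycle 5: CDB Add1=-4; issue SUB r0<-Add1 // r0:Add1,r1:Mul2,r2:6,r3:-4,r4:5
cycle 6: CDB Mul1=6 // r0:Add1,r1:Mul2,r2:6,r3:-4,r4:5
cycle 7: - // r0:Add1,r1:Mul2,r2:6,r3:-4,r4:5
cycle 8: - // r0:Add1,r1:Mul2,r2:6,r3:-4,r4:5
cycle 9: CDB Add2=10 // r0:Add1,r1:Mul2,r2:6,r3:-4,r4:5
cycle 10: - // r0:Add1,r1:Mul2,r2:6,r3:-4,r4:5
cycle 11: CDB Mul2=30 // r0:Add1,r1:30,r2:6,r3:-4,r4:5
cycle 12: - // r0:Add1,r1:30,r2:6,r3:-4,r4:5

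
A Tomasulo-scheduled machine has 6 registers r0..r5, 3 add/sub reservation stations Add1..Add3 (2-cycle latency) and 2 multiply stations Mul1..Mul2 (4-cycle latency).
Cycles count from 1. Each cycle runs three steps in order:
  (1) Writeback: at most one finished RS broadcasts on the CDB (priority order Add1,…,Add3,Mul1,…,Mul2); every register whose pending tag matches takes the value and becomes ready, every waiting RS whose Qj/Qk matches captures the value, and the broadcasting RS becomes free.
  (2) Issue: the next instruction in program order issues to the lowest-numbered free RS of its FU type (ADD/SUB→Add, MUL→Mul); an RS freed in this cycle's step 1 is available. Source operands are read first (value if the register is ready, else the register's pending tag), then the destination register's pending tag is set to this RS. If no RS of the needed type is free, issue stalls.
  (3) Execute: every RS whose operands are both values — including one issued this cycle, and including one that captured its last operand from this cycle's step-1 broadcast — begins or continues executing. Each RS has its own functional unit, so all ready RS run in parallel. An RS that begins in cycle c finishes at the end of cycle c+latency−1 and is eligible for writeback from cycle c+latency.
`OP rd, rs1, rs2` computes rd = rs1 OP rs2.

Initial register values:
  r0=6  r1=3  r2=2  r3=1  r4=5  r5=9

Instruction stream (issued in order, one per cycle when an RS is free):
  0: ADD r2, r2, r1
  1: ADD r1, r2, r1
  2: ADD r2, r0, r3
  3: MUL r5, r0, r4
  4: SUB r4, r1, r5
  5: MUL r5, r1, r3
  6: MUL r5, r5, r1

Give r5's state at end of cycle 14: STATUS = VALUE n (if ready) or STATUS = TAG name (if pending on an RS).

  c1: issue ADD r2<-Add1  regs: r0:6,r1:3,r2:Add1,r3:1,r4:5,r5:9
  c2: issue ADD r1<-Add2  regs: r0:6,r1:Add2,r2:Add1,r3:1,r4:5,r5:9
  c3: CDB Add1=5; issue ADD r2<-Add1  regs: r0:6,r1:Add2,r2:Add1,r3:1,r4:5,r5:9
  c4: issue MUL r5<-Mul1  regs: r0:6,r1:Add2,r2:Add1,r3:1,r4:5,r5:Mul1
  c5: CDB Add1=7; issue SUB r4<-Add1  regs: r0:6,r1:Add2,r2:7,r3:1,r4:Add1,r5:Mul1
  c6: CDB Add2=8; issue MUL r5<-Mul2  regs: r0:6,r1:8,r2:7,r3:1,r4:Add1,r5:Mul2
  c7: stall  regs: r0:6,r1:8,r2:7,r3:1,r4:Add1,r5:Mul2
  c8: CDB Mul1=30; issue MUL r5<-Mul1  regs: r0:6,r1:8,r2:7,r3:1,r4:Add1,r5:Mul1
  c9: -  regs: r0:6,r1:8,r2:7,r3:1,r4:Add1,r5:Mul1
  c10: CDB Add1=-22  regs: r0:6,r1:8,r2:7,r3:1,r4:-22,r5:Mul1
  c11: CDB Mul2=8  regs: r0:6,r1:8,r2:7,r3:1,r4:-22,r5:Mul1
  c12: -  regs: r0:6,r1:8,r2:7,r3:1,r4:-22,r5:Mul1
  c13: -  regs: r0:6,r1:8,r2:7,r3:1,r4:-22,r5:Mul1
  c14: -  regs: r0:6,r1:8,r2:7,r3:1,r4:-22,r5:Mul1

STATUS = TAG Mul1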